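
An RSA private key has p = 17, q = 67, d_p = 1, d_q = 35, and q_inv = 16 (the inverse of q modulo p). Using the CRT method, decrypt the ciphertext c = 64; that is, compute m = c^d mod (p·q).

m₁ = c^(d_p) mod p: c ≡ 13 (mod 17), and 13^1 mod 17 = 13.
m₂ = c^(d_q) mod q: c ≡ 64 (mod 67), and 64^35 mod 67 = 9.
h = q_inv·(m₁ − m₂) mod p = 16·(13 − 9) mod 17 = 13.
m = m₂ + h·q = 9 + 13·67 = 880.

880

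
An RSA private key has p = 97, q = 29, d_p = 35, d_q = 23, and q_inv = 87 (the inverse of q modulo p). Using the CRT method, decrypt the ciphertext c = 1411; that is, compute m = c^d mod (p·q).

m₁ = c^(d_p) mod p: c ≡ 53 (mod 97), and 53^35 mod 97 = 49.
m₂ = c^(d_q) mod q: c ≡ 19 (mod 29), and 19^23 mod 29 = 18.
h = q_inv·(m₁ − m₂) mod p = 87·(49 − 18) mod 97 = 78.
m = m₂ + h·q = 18 + 78·29 = 2280.

2280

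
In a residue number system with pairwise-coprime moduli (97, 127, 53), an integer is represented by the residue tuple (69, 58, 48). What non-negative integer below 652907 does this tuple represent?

618929

The moduli are pairwise coprime; N = 97·127·53 = 652907.
N/97 = 6731; 6731 ≡ 38 (mod 97); 38·23 ≡ 1, so inverse 23.
N/127 = 5141; 5141 ≡ 61 (mod 127); 61·25 ≡ 1, so inverse 25.
N/53 = 12319; 12319 ≡ 23 (mod 53); 23·30 ≡ 1, so inverse 30.
x ≡ 69·6731·23 + 58·5141·25 + 48·12319·30 = 35875907.
35875907 mod 652907 = 618929.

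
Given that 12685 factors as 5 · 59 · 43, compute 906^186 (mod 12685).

1196

Mod 5: 906 ≡ 1; by Fermat, exponent reduces to 186 mod 4 = 2; 1^2 ≡ 1 (mod 5).
Mod 59: 906 ≡ 21; by Fermat, exponent reduces to 186 mod 58 = 12; 21^12 ≡ 16 (mod 59).
Mod 43: 906 ≡ 3; by Fermat, exponent reduces to 186 mod 42 = 18; 3^18 ≡ 35 (mod 43).
Combine by CRT: x ≡ 1 (mod 5), x ≡ 16 (mod 59), x ≡ 35 (mod 43) ⇒ x ≡ 1196 (mod 12685).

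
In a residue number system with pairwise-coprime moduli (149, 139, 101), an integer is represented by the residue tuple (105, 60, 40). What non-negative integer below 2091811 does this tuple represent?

1915202

The moduli are pairwise coprime; N = 149·139·101 = 2091811.
N/149 = 14039; 14039 ≡ 33 (mod 149); 33·140 ≡ 1, so inverse 140.
N/139 = 15049; 15049 ≡ 37 (mod 139); 37·124 ≡ 1, so inverse 124.
N/101 = 20711; 20711 ≡ 6 (mod 101); 6·17 ≡ 1, so inverse 17.
x ≡ 105·14039·140 + 60·15049·124 + 40·20711·17 = 332421340.
332421340 mod 2091811 = 1915202.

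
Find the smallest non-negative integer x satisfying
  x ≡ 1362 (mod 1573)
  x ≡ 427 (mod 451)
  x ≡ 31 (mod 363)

139786

Combine the congruences pairwise.
gcd(1573, 451) = 11 and 11 | (427 − 1362), so the pair is consistent; merging gives x ≡ 10800 (mod 64493), where 64493 = lcm(1573, 451).
gcd(64493, 363) = 121 and 121 | (31 − 10800), so the pair is consistent; merging gives x ≡ 139786 (mod 193479), where 193479 = lcm(64493, 363).
The solution is unique modulo lcm(1573, 451, 363) = 193479.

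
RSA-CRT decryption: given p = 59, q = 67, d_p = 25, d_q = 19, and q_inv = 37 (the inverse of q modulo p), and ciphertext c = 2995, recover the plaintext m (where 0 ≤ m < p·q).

2200

m₁ = c^(d_p) mod p: c ≡ 45 (mod 59), and 45^25 mod 59 = 17.
m₂ = c^(d_q) mod q: c ≡ 47 (mod 67), and 47^19 mod 67 = 56.
h = q_inv·(m₁ − m₂) mod p = 37·(17 − 56) mod 59 = 32.
m = m₂ + h·q = 56 + 32·67 = 2200.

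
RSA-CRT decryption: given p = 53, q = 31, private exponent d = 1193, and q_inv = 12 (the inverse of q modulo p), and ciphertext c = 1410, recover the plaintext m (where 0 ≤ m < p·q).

337

d_p = d mod (p−1) = 1193 mod 52 = 49; d_q = d mod (q−1) = 23.
m₁ = c^(d_p) mod p: c ≡ 32 (mod 53), and 32^49 mod 53 = 19.
m₂ = c^(d_q) mod q: c ≡ 15 (mod 31), and 15^23 mod 31 = 27.
h = q_inv·(m₁ − m₂) mod p = 12·(19 − 27) mod 53 = 10.
m = m₂ + h·q = 27 + 10·31 = 337.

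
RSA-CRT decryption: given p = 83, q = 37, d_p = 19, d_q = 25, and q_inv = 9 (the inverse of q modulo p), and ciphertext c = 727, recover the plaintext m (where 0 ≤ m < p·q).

m₁ = c^(d_p) mod p: c ≡ 63 (mod 83), and 63^19 mod 83 = 30.
m₂ = c^(d_q) mod q: c ≡ 24 (mod 37), and 24^25 mod 37 = 32.
h = q_inv·(m₁ − m₂) mod p = 9·(30 − 32) mod 83 = 65.
m = m₂ + h·q = 32 + 65·37 = 2437.

2437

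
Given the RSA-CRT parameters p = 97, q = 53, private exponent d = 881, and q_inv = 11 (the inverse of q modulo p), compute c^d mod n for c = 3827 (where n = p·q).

d_p = d mod (p−1) = 881 mod 96 = 17; d_q = d mod (q−1) = 49.
m₁ = c^(d_p) mod p: c ≡ 44 (mod 97), and 44^17 mod 97 = 65.
m₂ = c^(d_q) mod q: c ≡ 11 (mod 53), and 11^49 mod 53 = 9.
h = q_inv·(m₁ − m₂) mod p = 11·(65 − 9) mod 97 = 34.
m = m₂ + h·q = 9 + 34·53 = 1811.

1811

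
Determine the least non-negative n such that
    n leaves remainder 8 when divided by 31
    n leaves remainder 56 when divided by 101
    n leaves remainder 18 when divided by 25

8843

The moduli are pairwise coprime; M = 31·101·25 = 78275.
M/31 = 2525; 2525 ≡ 14 (mod 31); 14·20 ≡ 1, so inverse 20.
M/101 = 775; 775 ≡ 68 (mod 101); 68·52 ≡ 1, so inverse 52.
M/25 = 3131; 3131 ≡ 6 (mod 25); 6·21 ≡ 1, so inverse 21.
n ≡ 8·2525·20 + 56·775·52 + 18·3131·21 = 3844318.
3844318 mod 78275 = 8843.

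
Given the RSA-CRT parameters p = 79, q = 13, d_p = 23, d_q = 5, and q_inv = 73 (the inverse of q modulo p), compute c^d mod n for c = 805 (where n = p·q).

m₁ = c^(d_p) mod p: c ≡ 15 (mod 79), and 15^23 mod 79 = 61.
m₂ = c^(d_q) mod q: c ≡ 12 (mod 13), and 12^5 mod 13 = 12.
h = q_inv·(m₁ − m₂) mod p = 73·(61 − 12) mod 79 = 22.
m = m₂ + h·q = 12 + 22·13 = 298.

298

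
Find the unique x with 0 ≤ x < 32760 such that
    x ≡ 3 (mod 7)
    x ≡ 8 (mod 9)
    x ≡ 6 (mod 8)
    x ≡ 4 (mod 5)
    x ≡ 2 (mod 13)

From x ≡ 3 (mod 7) write x = 3 + 7t. Substituting into x ≡ 8 (mod 9) gives 7t ≡ 5 (mod 9), and since 7⁻¹ ≡ 4 (mod 9), t ≡ 2. Hence x ≡ 3 + 7·2 = 17 (mod 63).
From x ≡ 17 (mod 63) write x = 17 + 63t. Substituting into x ≡ 6 (mod 8) gives 63t ≡ 5 (mod 8), and since 7⁻¹ ≡ 7 (mod 8), t ≡ 3. Hence x ≡ 17 + 63·3 = 206 (mod 504).
From x ≡ 206 (mod 504) write x = 206 + 504t. Substituting into x ≡ 4 (mod 5) gives 504t ≡ 3 (mod 5), and since 4⁻¹ ≡ 4 (mod 5), t ≡ 2. Hence x ≡ 206 + 504·2 = 1214 (mod 2520).
From x ≡ 1214 (mod 2520) write x = 1214 + 2520t. Substituting into x ≡ 2 (mod 13) gives 2520t ≡ 10 (mod 13), and since 11⁻¹ ≡ 6 (mod 13), t ≡ 8. Hence x ≡ 1214 + 2520·8 = 21374 (mod 32760).

21374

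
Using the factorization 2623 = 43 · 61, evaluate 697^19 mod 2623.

Mod 43: 697 ≡ 9; 9^19 ≡ 17 (mod 43).
Mod 61: 697 ≡ 26; 26^19 ≡ 31 (mod 61).
Combine by CRT: x ≡ 17 (mod 43), x ≡ 31 (mod 61) ⇒ x ≡ 275 (mod 2623).

275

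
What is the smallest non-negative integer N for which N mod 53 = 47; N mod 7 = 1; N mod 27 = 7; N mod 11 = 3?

The moduli are pairwise coprime; M = 53·7·27·11 = 110187.
M/53 = 2079; 2079 ≡ 12 (mod 53); 12·31 ≡ 1, so inverse 31.
M/7 = 15741; 15741 ≡ 5 (mod 7); 5·3 ≡ 1, so inverse 3.
M/27 = 4081; 4081 ≡ 4 (mod 27); 4·7 ≡ 1, so inverse 7.
M/11 = 10017; 10017 ≡ 7 (mod 11); 7·8 ≡ 1, so inverse 8.
N ≡ 47·2079·31 + 1·15741·3 + 7·4081·7 + 3·10017·8 = 3516703.
3516703 mod 110187 = 100906.

100906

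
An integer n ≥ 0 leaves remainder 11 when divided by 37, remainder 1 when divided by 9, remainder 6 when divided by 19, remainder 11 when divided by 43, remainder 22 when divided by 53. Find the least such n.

5835799

From n ≡ 11 (mod 37) write n = 11 + 37t. Substituting into n ≡ 1 (mod 9) gives 37t ≡ 8 (mod 9), and since 1⁻¹ ≡ 1 (mod 9), t ≡ 8. Hence n ≡ 11 + 37·8 = 307 (mod 333).
From n ≡ 307 (mod 333) write n = 307 + 333t. Substituting into n ≡ 6 (mod 19) gives 333t ≡ 3 (mod 19), and since 10⁻¹ ≡ 2 (mod 19), t ≡ 6. Hence n ≡ 307 + 333·6 = 2305 (mod 6327).
From n ≡ 2305 (mod 6327) write n = 2305 + 6327t. Substituting into n ≡ 11 (mod 43) gives 6327t ≡ 28 (mod 43), and since 6⁻¹ ≡ 36 (mod 43), t ≡ 19. Hence n ≡ 2305 + 6327·19 = 122518 (mod 272061).
From n ≡ 122518 (mod 272061) write n = 122518 + 272061t. Substituting into n ≡ 22 (mod 53) gives 272061t ≡ 40 (mod 53), and since 12⁻¹ ≡ 31 (mod 53), t ≡ 21. Hence n ≡ 122518 + 272061·21 = 5835799 (mod 14419233).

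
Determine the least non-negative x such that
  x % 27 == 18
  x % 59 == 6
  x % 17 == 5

14166

From x ≡ 18 (mod 27) write x = 18 + 27t. Substituting into x ≡ 6 (mod 59) gives 27t ≡ 47 (mod 59), and since 27⁻¹ ≡ 35 (mod 59), t ≡ 52. Hence x ≡ 18 + 27·52 = 1422 (mod 1593).
From x ≡ 1422 (mod 1593) write x = 1422 + 1593t. Substituting into x ≡ 5 (mod 17) gives 1593t ≡ 11 (mod 17), and since 12⁻¹ ≡ 10 (mod 17), t ≡ 8. Hence x ≡ 1422 + 1593·8 = 14166 (mod 27081).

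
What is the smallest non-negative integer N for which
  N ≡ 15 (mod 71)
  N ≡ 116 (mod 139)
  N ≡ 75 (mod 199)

The moduli are pairwise coprime; M = 71·139·199 = 1963931.
M/71 = 27661; 27661 ≡ 42 (mod 71); 42·22 ≡ 1, so inverse 22.
M/139 = 14129; 14129 ≡ 90 (mod 139); 90·17 ≡ 1, so inverse 17.
M/199 = 9869; 9869 ≡ 118 (mod 199); 118·113 ≡ 1, so inverse 113.
N ≡ 15·27661·22 + 116·14129·17 + 75·9869·113 = 120630293.
120630293 mod 1963931 = 830502.

830502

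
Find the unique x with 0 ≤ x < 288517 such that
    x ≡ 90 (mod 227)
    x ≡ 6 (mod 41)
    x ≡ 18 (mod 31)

182825

Combine the congruences pairwise.
From x ≡ 90 (mod 227) write x = 90 + 227t. Substituting into x ≡ 6 (mod 41) gives 227t ≡ 39 (mod 41), and since 22⁻¹ ≡ 28 (mod 41), t ≡ 26. Hence x ≡ 90 + 227·26 = 5992 (mod 9307).
From x ≡ 5992 (mod 9307) write x = 5992 + 9307t. Substituting into x ≡ 18 (mod 31) gives 9307t ≡ 9 (mod 31), and since 7⁻¹ ≡ 9 (mod 31), t ≡ 19. Hence x ≡ 5992 + 9307·19 = 182825 (mod 288517).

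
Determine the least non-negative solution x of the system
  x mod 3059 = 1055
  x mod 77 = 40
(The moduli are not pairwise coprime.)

25527

Combine the congruences pairwise.
gcd(3059, 77) = 7 and 7 | (40 − 1055), so the pair is consistent; merging gives x ≡ 25527 (mod 33649), where 33649 = lcm(3059, 77).
The solution is unique modulo lcm(3059, 77) = 33649.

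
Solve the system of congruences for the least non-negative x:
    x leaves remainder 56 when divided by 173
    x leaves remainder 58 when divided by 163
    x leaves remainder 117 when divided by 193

3767477

The moduli are pairwise coprime; N = 173·163·193 = 5442407.
N/173 = 31459; 31459 ≡ 146 (mod 173); 146·32 ≡ 1, so inverse 32.
N/163 = 33389; 33389 ≡ 137 (mod 163); 137·94 ≡ 1, so inverse 94.
N/193 = 28199; 28199 ≡ 21 (mod 193); 21·46 ≡ 1, so inverse 46.
x ≡ 56·31459·32 + 58·33389·94 + 117·28199·46 = 390178374.
390178374 mod 5442407 = 3767477.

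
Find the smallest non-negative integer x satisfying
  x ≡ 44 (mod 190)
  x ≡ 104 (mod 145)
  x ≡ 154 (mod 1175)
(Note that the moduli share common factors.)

564154

gcd(190, 145) = 5 and 5 | (104 − 44), so the pair is consistent; merging gives x ≡ 2134 (mod 5510), where 5510 = lcm(190, 145).
gcd(5510, 1175) = 5 and 5 | (154 − 2134), so the pair is consistent; merging gives x ≡ 564154 (mod 1294850), where 1294850 = lcm(5510, 1175).
The solution is unique modulo lcm(190, 145, 1175) = 1294850.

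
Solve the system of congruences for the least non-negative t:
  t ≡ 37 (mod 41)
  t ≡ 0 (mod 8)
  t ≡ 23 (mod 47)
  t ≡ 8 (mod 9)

14264

From t ≡ 37 (mod 41) write t = 37 + 41s. Substituting into t ≡ 0 (mod 8) gives 41s ≡ 3 (mod 8), and since 1⁻¹ ≡ 1 (mod 8), s ≡ 3. Hence t ≡ 37 + 41·3 = 160 (mod 328).
From t ≡ 160 (mod 328) write t = 160 + 328s. Substituting into t ≡ 23 (mod 47) gives 328s ≡ 4 (mod 47), and since 46⁻¹ ≡ 46 (mod 47), s ≡ 43. Hence t ≡ 160 + 328·43 = 14264 (mod 15416).
From t ≡ 14264 (mod 15416) write t = 14264 + 15416s. Substituting into t ≡ 8 (mod 9) gives 15416s ≡ 0 (mod 9), and since 8⁻¹ ≡ 8 (mod 9), s ≡ 0. Hence t ≡ 14264 + 15416·0 = 14264 (mod 138744).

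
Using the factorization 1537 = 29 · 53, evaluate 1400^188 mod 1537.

770

Mod 29: 1400 ≡ 8; by Fermat, exponent reduces to 188 mod 28 = 20; 8^20 ≡ 16 (mod 29).
Mod 53: 1400 ≡ 22; by Fermat, exponent reduces to 188 mod 52 = 32; 22^32 ≡ 28 (mod 53).
Combine by CRT: x ≡ 16 (mod 29), x ≡ 28 (mod 53) ⇒ x ≡ 770 (mod 1537).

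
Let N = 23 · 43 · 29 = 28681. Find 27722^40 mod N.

616

Mod 23: 27722 ≡ 7; by Fermat, exponent reduces to 40 mod 22 = 18; 7^18 ≡ 18 (mod 23).
Mod 43: 27722 ≡ 30; 30^40 ≡ 14 (mod 43).
Mod 29: 27722 ≡ 27; by Fermat, exponent reduces to 40 mod 28 = 12; 27^12 ≡ 7 (mod 29).
Combine by CRT: x ≡ 18 (mod 23), x ≡ 14 (mod 43), x ≡ 7 (mod 29) ⇒ x ≡ 616 (mod 28681).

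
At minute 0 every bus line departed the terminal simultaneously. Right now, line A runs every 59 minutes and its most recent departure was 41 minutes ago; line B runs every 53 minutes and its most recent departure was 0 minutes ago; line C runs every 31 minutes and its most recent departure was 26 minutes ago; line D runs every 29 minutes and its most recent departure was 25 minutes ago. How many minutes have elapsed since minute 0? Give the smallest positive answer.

1970169

The moduli are pairwise coprime; N = 59·53·31·29 = 2811173.
N/59 = 47647; 47647 ≡ 34 (mod 59); 34·33 ≡ 1, so inverse 33.
N/53 = 53041; 53041 ≡ 41 (mod 53); 41·22 ≡ 1, so inverse 22.
N/31 = 90683; 90683 ≡ 8 (mod 31); 8·4 ≡ 1, so inverse 4.
N/29 = 96937; 96937 ≡ 19 (mod 29); 19·26 ≡ 1, so inverse 26.
t ≡ 41·47647·33 + 0·53041·22 + 26·90683·4 + 25·96937·26 = 136906473.
136906473 mod 2811173 = 1970169.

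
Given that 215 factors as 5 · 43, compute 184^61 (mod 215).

Mod 5: 184 ≡ 4; by Fermat, exponent reduces to 61 mod 4 = 1; 4^1 ≡ 4 (mod 5).
Mod 43: 184 ≡ 12; by Fermat, exponent reduces to 61 mod 42 = 19; 12^19 ≡ 20 (mod 43).
Combine by CRT: x ≡ 4 (mod 5), x ≡ 20 (mod 43) ⇒ x ≡ 149 (mod 215).

149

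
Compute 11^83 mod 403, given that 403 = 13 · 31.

Mod 13: 11 ≡ 11; by Fermat, exponent reduces to 83 mod 12 = 11; 11^11 ≡ 6 (mod 13).
Mod 31: 11 ≡ 11; by Fermat, exponent reduces to 83 mod 30 = 23; 11^23 ≡ 12 (mod 31).
Combine by CRT: x ≡ 6 (mod 13), x ≡ 12 (mod 31) ⇒ x ≡ 136 (mod 403).

136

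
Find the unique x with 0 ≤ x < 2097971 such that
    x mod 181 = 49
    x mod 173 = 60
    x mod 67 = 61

1319358

The moduli are pairwise coprime; N = 181·173·67 = 2097971.
N/181 = 11591; 11591 ≡ 7 (mod 181); 7·26 ≡ 1, so inverse 26.
N/173 = 12127; 12127 ≡ 17 (mod 173); 17·112 ≡ 1, so inverse 112.
N/67 = 31313; 31313 ≡ 24 (mod 67); 24·14 ≡ 1, so inverse 14.
x ≡ 49·11591·26 + 60·12127·112 + 61·31313·14 = 123001676.
123001676 mod 2097971 = 1319358.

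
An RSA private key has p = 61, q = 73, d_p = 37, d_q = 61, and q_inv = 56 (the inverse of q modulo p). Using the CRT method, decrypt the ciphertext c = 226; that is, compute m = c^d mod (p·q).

2621

m₁ = c^(d_p) mod p: c ≡ 43 (mod 61), and 43^37 mod 61 = 59.
m₂ = c^(d_q) mod q: c ≡ 7 (mod 73), and 7^61 mod 73 = 66.
h = q_inv·(m₁ − m₂) mod p = 56·(59 − 66) mod 61 = 35.
m = m₂ + h·q = 66 + 35·73 = 2621.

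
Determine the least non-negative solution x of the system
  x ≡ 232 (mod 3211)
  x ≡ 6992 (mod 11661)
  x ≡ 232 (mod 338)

gcd(3211, 11661) = 169 and 169 | (6992 − 232), so the pair is consistent; merging gives x ≡ 41975 (mod 221559), where 221559 = lcm(3211, 11661).
gcd(221559, 338) = 169 and 169 | (232 − 41975), so the pair is consistent; merging gives x ≡ 263534 (mod 443118), where 443118 = lcm(221559, 338).
The solution is unique modulo lcm(3211, 11661, 338) = 443118.

263534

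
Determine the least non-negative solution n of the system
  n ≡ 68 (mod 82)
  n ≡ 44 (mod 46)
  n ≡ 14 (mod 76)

gcd(82, 46) = 2 and 2 | (44 − 68), so the pair is consistent; merging gives n ≡ 642 (mod 1886), where 1886 = lcm(82, 46).
gcd(1886, 76) = 2 and 2 | (14 − 642), so the pair is consistent; merging gives n ≡ 64766 (mod 71668), where 71668 = lcm(1886, 76).
The solution is unique modulo lcm(82, 46, 76) = 71668.

64766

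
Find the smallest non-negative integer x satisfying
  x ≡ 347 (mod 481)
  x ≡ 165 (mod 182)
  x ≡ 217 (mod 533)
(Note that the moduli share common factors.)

gcd(481, 182) = 13 and 13 | (165 − 347), so the pair is consistent; merging gives x ≡ 347 (mod 6734), where 6734 = lcm(481, 182).
gcd(6734, 533) = 13 and 13 | (217 − 347), so the pair is consistent; merging gives x ≡ 188899 (mod 276094), where 276094 = lcm(6734, 533).
The solution is unique modulo lcm(481, 182, 533) = 276094.

188899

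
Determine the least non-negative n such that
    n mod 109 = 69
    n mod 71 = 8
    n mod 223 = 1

The moduli are pairwise coprime; M = 109·71·223 = 1725797.
M/109 = 15833; 15833 ≡ 28 (mod 109); 28·74 ≡ 1, so inverse 74.
M/71 = 24307; 24307 ≡ 25 (mod 71); 25·54 ≡ 1, so inverse 54.
M/223 = 7739; 7739 ≡ 157 (mod 223); 157·125 ≡ 1, so inverse 125.
n ≡ 69·15833·74 + 8·24307·54 + 1·7739·125 = 92311297.
92311297 mod 1725797 = 844056.

844056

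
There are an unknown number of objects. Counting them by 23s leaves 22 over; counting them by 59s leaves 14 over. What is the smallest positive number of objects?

781

Combine the congruences pairwise.
From N ≡ 22 (mod 23) write N = 22 + 23t. Substituting into N ≡ 14 (mod 59) gives 23t ≡ 51 (mod 59), and since 23⁻¹ ≡ 18 (mod 59), t ≡ 33. Hence N ≡ 22 + 23·33 = 781 (mod 1357).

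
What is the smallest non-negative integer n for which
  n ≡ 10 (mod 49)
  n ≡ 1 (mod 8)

Combine the congruences pairwise.
From n ≡ 10 (mod 49) write n = 10 + 49t. Substituting into n ≡ 1 (mod 8) gives 49t ≡ 7 (mod 8), and since 1⁻¹ ≡ 1 (mod 8), t ≡ 7. Hence n ≡ 10 + 49·7 = 353 (mod 392).

353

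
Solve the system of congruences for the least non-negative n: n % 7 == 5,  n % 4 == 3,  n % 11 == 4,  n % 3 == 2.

719

Combine the congruences pairwise.
From n ≡ 5 (mod 7) write n = 5 + 7t. Substituting into n ≡ 3 (mod 4) gives 7t ≡ 2 (mod 4), and since 3⁻¹ ≡ 3 (mod 4), t ≡ 2. Hence n ≡ 5 + 7·2 = 19 (mod 28).
From n ≡ 19 (mod 28) write n = 19 + 28t. Substituting into n ≡ 4 (mod 11) gives 28t ≡ 7 (mod 11), and since 6⁻¹ ≡ 2 (mod 11), t ≡ 3. Hence n ≡ 19 + 28·3 = 103 (mod 308).
From n ≡ 103 (mod 308) write n = 103 + 308t. Substituting into n ≡ 2 (mod 3) gives 308t ≡ 1 (mod 3), and since 2⁻¹ ≡ 2 (mod 3), t ≡ 2. Hence n ≡ 103 + 308·2 = 719 (mod 924).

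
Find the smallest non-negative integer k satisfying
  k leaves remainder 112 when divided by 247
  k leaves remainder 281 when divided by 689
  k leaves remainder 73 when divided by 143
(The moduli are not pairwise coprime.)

5793

gcd(247, 689) = 13 and 13 | (281 − 112), so the pair is consistent; merging gives k ≡ 5793 (mod 13091), where 13091 = lcm(247, 689).
gcd(13091, 143) = 13 and 13 | (73 − 5793), so the pair is consistent; merging gives k ≡ 5793 (mod 144001), where 144001 = lcm(13091, 143).
The solution is unique modulo lcm(247, 689, 143) = 144001.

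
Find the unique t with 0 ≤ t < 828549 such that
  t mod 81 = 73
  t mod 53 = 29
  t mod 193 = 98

The moduli are pairwise coprime; N = 81·53·193 = 828549.
N/81 = 10229; 10229 ≡ 23 (mod 81); 23·74 ≡ 1, so inverse 74.
N/53 = 15633; 15633 ≡ 51 (mod 53); 51·26 ≡ 1, so inverse 26.
N/193 = 4293; 4293 ≡ 47 (mod 193); 47·115 ≡ 1, so inverse 115.
t ≡ 73·10229·74 + 29·15633·26 + 98·4293·115 = 115426450.
115426450 mod 828549 = 258139.

258139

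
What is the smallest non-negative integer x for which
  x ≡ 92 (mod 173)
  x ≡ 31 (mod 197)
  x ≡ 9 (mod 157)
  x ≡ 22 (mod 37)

119668863

The moduli are pairwise coprime; N = 173·197·157·37 = 197976529.
N/173 = 1144373; 1144373 ≡ 151 (mod 173); 151·55 ≡ 1, so inverse 55.
N/197 = 1004957; 1004957 ≡ 60 (mod 197); 60·23 ≡ 1, so inverse 23.
N/157 = 1260997; 1260997 ≡ 130 (mod 157); 130·93 ≡ 1, so inverse 93.
N/37 = 5350717; 5350717 ≡ 36 (mod 37); 36·36 ≡ 1, so inverse 36.
x ≡ 92·1144373·55 + 31·1004957·23 + 9·1260997·93 + 22·5350717·36 = 11800284074.
11800284074 mod 197976529 = 119668863.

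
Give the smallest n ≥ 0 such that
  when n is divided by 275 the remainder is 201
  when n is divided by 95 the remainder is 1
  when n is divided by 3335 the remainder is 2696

3381051

gcd(275, 95) = 5 and 5 | (1 − 201), so the pair is consistent; merging gives n ≡ 476 (mod 5225), where 5225 = lcm(275, 95).
gcd(5225, 3335) = 5 and 5 | (2696 − 476), so the pair is consistent; merging gives n ≡ 3381051 (mod 3485075), where 3485075 = lcm(5225, 3335).
The solution is unique modulo lcm(275, 95, 3335) = 3485075.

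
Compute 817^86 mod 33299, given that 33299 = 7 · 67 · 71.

13514

Mod 7: 817 ≡ 5; by Fermat, exponent reduces to 86 mod 6 = 2; 5^2 ≡ 4 (mod 7).
Mod 67: 817 ≡ 13; by Fermat, exponent reduces to 86 mod 66 = 20; 13^20 ≡ 47 (mod 67).
Mod 71: 817 ≡ 36; by Fermat, exponent reduces to 86 mod 70 = 16; 36^16 ≡ 24 (mod 71).
Combine by CRT: x ≡ 4 (mod 7), x ≡ 47 (mod 67), x ≡ 24 (mod 71) ⇒ x ≡ 13514 (mod 33299).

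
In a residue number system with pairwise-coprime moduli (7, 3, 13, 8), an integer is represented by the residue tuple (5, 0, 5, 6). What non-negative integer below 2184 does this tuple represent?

1734

The moduli are pairwise coprime; N = 7·3·13·8 = 2184.
N/7 = 312; 312 ≡ 4 (mod 7); 4·2 ≡ 1, so inverse 2.
N/3 = 728; 728 ≡ 2 (mod 3); 2·2 ≡ 1, so inverse 2.
N/13 = 168; 168 ≡ 12 (mod 13); 12·12 ≡ 1, so inverse 12.
N/8 = 273; 273 ≡ 1 (mod 8), inverse 1.
x ≡ 5·312·2 + 0·728·2 + 5·168·12 + 6·273·1 = 14838.
14838 mod 2184 = 1734.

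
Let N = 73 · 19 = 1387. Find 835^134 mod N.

381

Mod 73: 835 ≡ 32; by Fermat, exponent reduces to 134 mod 72 = 62; 32^62 ≡ 16 (mod 73).
Mod 19: 835 ≡ 18; by Fermat, exponent reduces to 134 mod 18 = 8; 18^8 ≡ 1 (mod 19).
Combine by CRT: x ≡ 16 (mod 73), x ≡ 1 (mod 19) ⇒ x ≡ 381 (mod 1387).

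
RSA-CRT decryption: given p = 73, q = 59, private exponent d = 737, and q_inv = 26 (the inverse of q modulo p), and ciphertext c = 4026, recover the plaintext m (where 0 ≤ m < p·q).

d_p = d mod (p−1) = 737 mod 72 = 17; d_q = d mod (q−1) = 41.
m₁ = c^(d_p) mod p: c ≡ 11 (mod 73), and 11^17 mod 73 = 44.
m₂ = c^(d_q) mod q: c ≡ 14 (mod 59), and 14^41 mod 59 = 11.
h = q_inv·(m₁ − m₂) mod p = 26·(44 − 11) mod 73 = 55.
m = m₂ + h·q = 11 + 55·59 = 3256.

3256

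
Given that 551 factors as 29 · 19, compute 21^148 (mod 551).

Mod 29: 21 ≡ 21; by Fermat, exponent reduces to 148 mod 28 = 8; 21^8 ≡ 20 (mod 29).
Mod 19: 21 ≡ 2; by Fermat, exponent reduces to 148 mod 18 = 4; 2^4 ≡ 16 (mod 19).
Combine by CRT: x ≡ 20 (mod 29), x ≡ 16 (mod 19) ⇒ x ≡ 339 (mod 551).

339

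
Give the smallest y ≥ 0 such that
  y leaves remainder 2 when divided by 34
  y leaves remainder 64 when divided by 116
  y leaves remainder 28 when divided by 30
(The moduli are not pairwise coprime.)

25468

gcd(34, 116) = 2 and 2 | (64 − 2), so the pair is consistent; merging gives y ≡ 1804 (mod 1972), where 1972 = lcm(34, 116).
gcd(1972, 30) = 2 and 2 | (28 − 1804), so the pair is consistent; merging gives y ≡ 25468 (mod 29580), where 29580 = lcm(1972, 30).
The solution is unique modulo lcm(34, 116, 30) = 29580.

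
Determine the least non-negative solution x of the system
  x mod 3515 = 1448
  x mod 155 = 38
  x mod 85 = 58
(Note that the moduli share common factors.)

Combine the congruences pairwise.
gcd(3515, 155) = 5 and 5 | (38 − 1448), so the pair is consistent; merging gives x ≡ 78778 (mod 108965), where 108965 = lcm(3515, 155).
gcd(108965, 85) = 5 and 5 | (58 − 78778), so the pair is consistent; merging gives x ≡ 296708 (mod 1852405), where 1852405 = lcm(108965, 85).
The solution is unique modulo lcm(3515, 155, 85) = 1852405.

296708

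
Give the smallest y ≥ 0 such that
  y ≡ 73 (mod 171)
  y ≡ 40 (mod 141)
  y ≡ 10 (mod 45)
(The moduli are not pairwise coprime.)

gcd(171, 141) = 3 and 3 | (40 − 73), so the pair is consistent; merging gives y ≡ 2296 (mod 8037), where 8037 = lcm(171, 141).
gcd(8037, 45) = 9 and 9 | (10 − 2296), so the pair is consistent; merging gives y ≡ 18370 (mod 40185), where 40185 = lcm(8037, 45).
The solution is unique modulo lcm(171, 141, 45) = 40185.

18370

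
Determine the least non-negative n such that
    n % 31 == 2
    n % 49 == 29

Combine the congruences pairwise.
From n ≡ 2 (mod 31) write n = 2 + 31t. Substituting into n ≡ 29 (mod 49) gives 31t ≡ 27 (mod 49), and since 31⁻¹ ≡ 19 (mod 49), t ≡ 23. Hence n ≡ 2 + 31·23 = 715 (mod 1519).

715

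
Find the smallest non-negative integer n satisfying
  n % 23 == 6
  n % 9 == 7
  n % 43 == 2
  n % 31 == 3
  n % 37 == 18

65878

The moduli are pairwise coprime; M = 23·9·43·31·37 = 10209447.
M/23 = 443889; 443889 ≡ 12 (mod 23); 12·2 ≡ 1, so inverse 2.
M/9 = 1134383; 1134383 ≡ 5 (mod 9); 5·2 ≡ 1, so inverse 2.
M/43 = 237429; 237429 ≡ 26 (mod 43); 26·5 ≡ 1, so inverse 5.
M/31 = 329337; 329337 ≡ 24 (mod 31); 24·22 ≡ 1, so inverse 22.
M/37 = 275931; 275931 ≡ 22 (mod 37); 22·32 ≡ 1, so inverse 32.
n ≡ 6·443889·2 + 7·1134383·2 + 2·237429·5 + 3·329337·22 + 18·275931·32 = 204254818.
204254818 mod 10209447 = 65878.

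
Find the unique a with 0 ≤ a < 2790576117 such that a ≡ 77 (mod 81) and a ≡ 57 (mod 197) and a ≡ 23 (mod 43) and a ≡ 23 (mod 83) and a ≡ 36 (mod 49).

The moduli are pairwise coprime; N = 81·197·43·83·49 = 2790576117.
N/81 = 34451557; 34451557 ≡ 70 (mod 81); 70·22 ≡ 1, so inverse 22.
N/197 = 14165361; 14165361 ≡ 76 (mod 197); 76·70 ≡ 1, so inverse 70.
N/43 = 64897119; 64897119 ≡ 14 (mod 43); 14·40 ≡ 1, so inverse 40.
N/83 = 33621399; 33621399 ≡ 8 (mod 83); 8·52 ≡ 1, so inverse 52.
N/49 = 56950533; 56950533 ≡ 38 (mod 49); 38·40 ≡ 1, so inverse 40.
a ≡ 77·34451557·22 + 57·14165361·70 + 23·64897119·40 + 23·33621399·52 + 36·56950533·40 = 296806038152.
296806038152 mod 2790576117 = 1004969750.

1004969750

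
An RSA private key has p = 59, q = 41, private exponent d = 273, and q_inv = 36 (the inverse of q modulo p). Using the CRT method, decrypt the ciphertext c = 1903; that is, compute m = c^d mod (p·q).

2151

d_p = d mod (p−1) = 273 mod 58 = 41; d_q = d mod (q−1) = 33.
m₁ = c^(d_p) mod p: c ≡ 15 (mod 59), and 15^41 mod 59 = 27.
m₂ = c^(d_q) mod q: c ≡ 17 (mod 41), and 17^33 mod 41 = 19.
h = q_inv·(m₁ − m₂) mod p = 36·(27 − 19) mod 59 = 52.
m = m₂ + h·q = 19 + 52·41 = 2151.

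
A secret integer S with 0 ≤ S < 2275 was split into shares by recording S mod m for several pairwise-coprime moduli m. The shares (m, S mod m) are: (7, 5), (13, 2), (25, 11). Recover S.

236

The moduli are pairwise coprime; N = 7·13·25 = 2275.
N/7 = 325; 325 ≡ 3 (mod 7); 3·5 ≡ 1, so inverse 5.
N/13 = 175; 175 ≡ 6 (mod 13); 6·11 ≡ 1, so inverse 11.
N/25 = 91; 91 ≡ 16 (mod 25); 16·11 ≡ 1, so inverse 11.
S ≡ 5·325·5 + 2·175·11 + 11·91·11 = 22986.
22986 mod 2275 = 236.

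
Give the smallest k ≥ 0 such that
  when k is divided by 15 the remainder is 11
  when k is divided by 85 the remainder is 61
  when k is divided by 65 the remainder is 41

2186

Combine the congruences pairwise.
gcd(15, 85) = 5 and 5 | (61 − 11), so the pair is consistent; merging gives k ≡ 146 (mod 255), where 255 = lcm(15, 85).
gcd(255, 65) = 5 and 5 | (41 − 146), so the pair is consistent; merging gives k ≡ 2186 (mod 3315), where 3315 = lcm(255, 65).
The solution is unique modulo lcm(15, 85, 65) = 3315.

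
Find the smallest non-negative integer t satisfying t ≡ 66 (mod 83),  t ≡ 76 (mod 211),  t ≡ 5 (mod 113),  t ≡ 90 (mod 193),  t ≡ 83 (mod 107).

13331755712

The moduli are pairwise coprime; N = 83·211·113·193·107 = 40867688819.
N/83 = 492381793; 492381793 ≡ 63 (mod 83); 63·29 ≡ 1, so inverse 29.
N/211 = 193685729; 193685729 ≡ 178 (mod 211); 178·179 ≡ 1, so inverse 179.
N/113 = 361660963; 361660963 ≡ 56 (mod 113); 56·111 ≡ 1, so inverse 111.
N/193 = 211749683; 211749683 ≡ 119 (mod 193); 119·133 ≡ 1, so inverse 133.
N/107 = 381941017; 381941017 ≡ 23 (mod 107); 23·14 ≡ 1, so inverse 14.
t ≡ 66·492381793·29 + 76·193685729·179 + 5·361660963·111 + 90·211749683·133 + 83·381941017·14 = 6756500410847.
6756500410847 mod 40867688819 = 13331755712.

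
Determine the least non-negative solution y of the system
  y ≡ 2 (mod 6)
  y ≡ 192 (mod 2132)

Combine the congruences pairwise.
gcd(6, 2132) = 2 and 2 | (192 − 2), so the pair is consistent; merging gives y ≡ 2324 (mod 6396), where 6396 = lcm(6, 2132).
The solution is unique modulo lcm(6, 2132) = 6396.

2324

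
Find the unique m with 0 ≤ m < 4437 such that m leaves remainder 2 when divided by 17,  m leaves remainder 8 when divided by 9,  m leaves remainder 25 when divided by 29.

From m ≡ 2 (mod 17) write m = 2 + 17t. Substituting into m ≡ 8 (mod 9) gives 17t ≡ 6 (mod 9), and since 8⁻¹ ≡ 8 (mod 9), t ≡ 3. Hence m ≡ 2 + 17·3 = 53 (mod 153).
From m ≡ 53 (mod 153) write m = 53 + 153t. Substituting into m ≡ 25 (mod 29) gives 153t ≡ 1 (mod 29), and since 8⁻¹ ≡ 11 (mod 29), t ≡ 11. Hence m ≡ 53 + 153·11 = 1736 (mod 4437).

1736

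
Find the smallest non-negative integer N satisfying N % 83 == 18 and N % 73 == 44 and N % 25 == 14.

77789

From N ≡ 18 (mod 83) write N = 18 + 83t. Substituting into N ≡ 44 (mod 73) gives 83t ≡ 26 (mod 73), and since 10⁻¹ ≡ 22 (mod 73), t ≡ 61. Hence N ≡ 18 + 83·61 = 5081 (mod 6059).
From N ≡ 5081 (mod 6059) write N = 5081 + 6059t. Substituting into N ≡ 14 (mod 25) gives 6059t ≡ 8 (mod 25), and since 9⁻¹ ≡ 14 (mod 25), t ≡ 12. Hence N ≡ 5081 + 6059·12 = 77789 (mod 151475).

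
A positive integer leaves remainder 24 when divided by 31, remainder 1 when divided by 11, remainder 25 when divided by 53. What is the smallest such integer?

5325

The moduli are pairwise coprime; N = 31·11·53 = 18073.
N/31 = 583; 583 ≡ 25 (mod 31); 25·5 ≡ 1, so inverse 5.
N/11 = 1643; 1643 ≡ 4 (mod 11); 4·3 ≡ 1, so inverse 3.
N/53 = 341; 341 ≡ 23 (mod 53); 23·30 ≡ 1, so inverse 30.
x ≡ 24·583·5 + 1·1643·3 + 25·341·30 = 330639.
330639 mod 18073 = 5325.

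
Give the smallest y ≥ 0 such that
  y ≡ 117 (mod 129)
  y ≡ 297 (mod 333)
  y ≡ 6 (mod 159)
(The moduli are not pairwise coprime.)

gcd(129, 333) = 3 and 3 | (297 − 117), so the pair is consistent; merging gives y ≡ 10953 (mod 14319), where 14319 = lcm(129, 333).
gcd(14319, 159) = 3 and 3 | (6 − 10953), so the pair is consistent; merging gives y ≡ 555075 (mod 758907), where 758907 = lcm(14319, 159).
The solution is unique modulo lcm(129, 333, 159) = 758907.

555075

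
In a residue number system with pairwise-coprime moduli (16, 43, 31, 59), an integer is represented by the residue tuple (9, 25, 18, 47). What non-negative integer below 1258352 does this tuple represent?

685273

The moduli are pairwise coprime; N = 16·43·31·59 = 1258352.
N/16 = 78647; 78647 ≡ 7 (mod 16); 7·7 ≡ 1, so inverse 7.
N/43 = 29264; 29264 ≡ 24 (mod 43); 24·9 ≡ 1, so inverse 9.
N/31 = 40592; 40592 ≡ 13 (mod 31); 13·12 ≡ 1, so inverse 12.
N/59 = 21328; 21328 ≡ 29 (mod 59); 29·57 ≡ 1, so inverse 57.
x ≡ 9·78647·7 + 25·29264·9 + 18·40592·12 + 47·21328·57 = 77444745.
77444745 mod 1258352 = 685273.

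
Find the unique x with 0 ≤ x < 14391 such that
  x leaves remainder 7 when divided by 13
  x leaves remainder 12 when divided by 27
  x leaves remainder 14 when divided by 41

7599

From x ≡ 7 (mod 13) write x = 7 + 13t. Substituting into x ≡ 12 (mod 27) gives 13t ≡ 5 (mod 27), and since 13⁻¹ ≡ 25 (mod 27), t ≡ 17. Hence x ≡ 7 + 13·17 = 228 (mod 351).
From x ≡ 228 (mod 351) write x = 228 + 351t. Substituting into x ≡ 14 (mod 41) gives 351t ≡ 32 (mod 41), and since 23⁻¹ ≡ 25 (mod 41), t ≡ 21. Hence x ≡ 228 + 351·21 = 7599 (mod 14391).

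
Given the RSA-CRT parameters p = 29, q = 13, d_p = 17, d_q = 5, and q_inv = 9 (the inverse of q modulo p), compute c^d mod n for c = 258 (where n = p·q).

m₁ = c^(d_p) mod p: c ≡ 26 (mod 29), and 26^17 mod 29 = 27.
m₂ = c^(d_q) mod q: c ≡ 11 (mod 13), and 11^5 mod 13 = 7.
h = q_inv·(m₁ − m₂) mod p = 9·(27 − 7) mod 29 = 6.
m = m₂ + h·q = 7 + 6·13 = 85.

85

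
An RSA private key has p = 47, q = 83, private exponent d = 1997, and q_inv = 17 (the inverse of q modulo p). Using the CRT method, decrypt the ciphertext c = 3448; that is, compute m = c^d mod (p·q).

d_p = d mod (p−1) = 1997 mod 46 = 19; d_q = d mod (q−1) = 29.
m₁ = c^(d_p) mod p: c ≡ 17 (mod 47), and 17^19 mod 47 = 24.
m₂ = c^(d_q) mod q: c ≡ 45 (mod 83), and 45^29 mod 83 = 62.
h = q_inv·(m₁ − m₂) mod p = 17·(24 − 62) mod 47 = 12.
m = m₂ + h·q = 62 + 12·83 = 1058.

1058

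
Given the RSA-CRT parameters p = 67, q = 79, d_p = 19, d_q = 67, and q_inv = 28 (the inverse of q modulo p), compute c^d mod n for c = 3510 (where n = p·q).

114

m₁ = c^(d_p) mod p: c ≡ 26 (mod 67), and 26^19 mod 67 = 47.
m₂ = c^(d_q) mod q: c ≡ 34 (mod 79), and 34^67 mod 79 = 35.
h = q_inv·(m₁ − m₂) mod p = 28·(47 − 35) mod 67 = 1.
m = m₂ + h·q = 35 + 1·79 = 114.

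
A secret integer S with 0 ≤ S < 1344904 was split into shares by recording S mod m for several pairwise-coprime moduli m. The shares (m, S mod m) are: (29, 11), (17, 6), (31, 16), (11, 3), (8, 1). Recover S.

49833

The moduli are pairwise coprime; N = 29·17·31·11·8 = 1344904.
N/29 = 46376; 46376 ≡ 5 (mod 29); 5·6 ≡ 1, so inverse 6.
N/17 = 79112; 79112 ≡ 11 (mod 17); 11·14 ≡ 1, so inverse 14.
N/31 = 43384; 43384 ≡ 15 (mod 31); 15·29 ≡ 1, so inverse 29.
N/11 = 122264; 122264 ≡ 10 (mod 11); 10·10 ≡ 1, so inverse 10.
N/8 = 168113; 168113 ≡ 1 (mod 8), inverse 1.
S ≡ 11·46376·6 + 6·79112·14 + 16·43384·29 + 3·122264·10 + 1·168113·1 = 33672433.
33672433 mod 1344904 = 49833.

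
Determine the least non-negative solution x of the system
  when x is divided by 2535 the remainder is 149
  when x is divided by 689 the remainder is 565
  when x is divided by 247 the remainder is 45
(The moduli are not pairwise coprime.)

256184

gcd(2535, 689) = 13 and 13 | (565 − 149), so the pair is consistent; merging gives x ≡ 121829 (mod 134355), where 134355 = lcm(2535, 689).
gcd(134355, 247) = 13 and 13 | (45 − 121829), so the pair is consistent; merging gives x ≡ 256184 (mod 2552745), where 2552745 = lcm(134355, 247).
The solution is unique modulo lcm(2535, 689, 247) = 2552745.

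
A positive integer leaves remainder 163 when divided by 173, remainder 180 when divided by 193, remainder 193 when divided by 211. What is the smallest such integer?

From m ≡ 163 (mod 173) write m = 163 + 173t. Substituting into m ≡ 180 (mod 193) gives 173t ≡ 17 (mod 193), and since 173⁻¹ ≡ 164 (mod 193), t ≡ 86. Hence m ≡ 163 + 173·86 = 15041 (mod 33389).
From m ≡ 15041 (mod 33389) write m = 15041 + 33389t. Substituting into m ≡ 193 (mod 211) gives 33389t ≡ 133 (mod 211), and since 51⁻¹ ≡ 120 (mod 211), t ≡ 135. Hence m ≡ 15041 + 33389·135 = 4522556 (mod 7045079).

4522556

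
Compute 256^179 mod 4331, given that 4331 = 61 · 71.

Mod 61: 256 ≡ 12; by Fermat, exponent reduces to 179 mod 60 = 59; 12^59 ≡ 56 (mod 61).
Mod 71: 256 ≡ 43; by Fermat, exponent reduces to 179 mod 70 = 39; 43^39 ≡ 9 (mod 71).
Combine by CRT: x ≡ 56 (mod 61), x ≡ 9 (mod 71) ⇒ x ≡ 1642 (mod 4331).

1642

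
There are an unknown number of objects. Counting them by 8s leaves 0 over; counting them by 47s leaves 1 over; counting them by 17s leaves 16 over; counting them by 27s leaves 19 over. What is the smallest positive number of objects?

424

From N ≡ 0 (mod 8) write N = 0 + 8t. Substituting into N ≡ 1 (mod 47) gives 8t ≡ 1 (mod 47), and since 8⁻¹ ≡ 6 (mod 47), t ≡ 6. Hence N ≡ 0 + 8·6 = 48 (mod 376).
From N ≡ 48 (mod 376) write N = 48 + 376t. Substituting into N ≡ 16 (mod 17) gives 376t ≡ 2 (mod 17), and since 2⁻¹ ≡ 9 (mod 17), t ≡ 1. Hence N ≡ 48 + 376·1 = 424 (mod 6392).
From N ≡ 424 (mod 6392) write N = 424 + 6392t. Substituting into N ≡ 19 (mod 27) gives 6392t ≡ 0 (mod 27), and since 20⁻¹ ≡ 23 (mod 27), t ≡ 0. Hence N ≡ 424 + 6392·0 = 424 (mod 172584).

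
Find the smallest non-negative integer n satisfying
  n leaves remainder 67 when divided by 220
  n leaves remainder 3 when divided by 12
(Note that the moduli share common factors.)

Combine the congruences pairwise.
gcd(220, 12) = 4 and 4 | (3 − 67), so the pair is consistent; merging gives n ≡ 507 (mod 660), where 660 = lcm(220, 12).
The solution is unique modulo lcm(220, 12) = 660.

507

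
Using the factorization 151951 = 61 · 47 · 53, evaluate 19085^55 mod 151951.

87363

Mod 61: 19085 ≡ 53; 53^55 ≡ 11 (mod 61).
Mod 47: 19085 ≡ 3; by Fermat, exponent reduces to 55 mod 46 = 9; 3^9 ≡ 37 (mod 47).
Mod 53: 19085 ≡ 5; by Fermat, exponent reduces to 55 mod 52 = 3; 5^3 ≡ 19 (mod 53).
Combine by CRT: x ≡ 11 (mod 61), x ≡ 37 (mod 47), x ≡ 19 (mod 53) ⇒ x ≡ 87363 (mod 151951).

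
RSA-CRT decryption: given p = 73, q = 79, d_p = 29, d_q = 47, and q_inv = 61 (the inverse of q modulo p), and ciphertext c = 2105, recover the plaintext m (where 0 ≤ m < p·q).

2244

m₁ = c^(d_p) mod p: c ≡ 61 (mod 73), and 61^29 mod 73 = 54.
m₂ = c^(d_q) mod q: c ≡ 51 (mod 79), and 51^47 mod 79 = 32.
h = q_inv·(m₁ − m₂) mod p = 61·(54 − 32) mod 73 = 28.
m = m₂ + h·q = 32 + 28·79 = 2244.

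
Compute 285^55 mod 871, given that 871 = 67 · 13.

Mod 67: 285 ≡ 17; 17^55 ≡ 37 (mod 67).
Mod 13: 285 ≡ 12; by Fermat, exponent reduces to 55 mod 12 = 7; 12^7 ≡ 12 (mod 13).
Combine by CRT: x ≡ 37 (mod 67), x ≡ 12 (mod 13) ⇒ x ≡ 506 (mod 871).

506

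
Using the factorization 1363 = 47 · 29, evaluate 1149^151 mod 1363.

Mod 47: 1149 ≡ 21; by Fermat, exponent reduces to 151 mod 46 = 13; 21^13 ≡ 7 (mod 47).
Mod 29: 1149 ≡ 18; by Fermat, exponent reduces to 151 mod 28 = 11; 18^11 ≡ 19 (mod 29).
Combine by CRT: x ≡ 7 (mod 47), x ≡ 19 (mod 29) ⇒ x ≡ 947 (mod 1363).

947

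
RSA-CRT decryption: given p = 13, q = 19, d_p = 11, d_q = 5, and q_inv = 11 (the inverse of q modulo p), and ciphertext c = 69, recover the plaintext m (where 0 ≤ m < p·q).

m₁ = c^(d_p) mod p: c ≡ 4 (mod 13), and 4^11 mod 13 = 10.
m₂ = c^(d_q) mod q: c ≡ 12 (mod 19), and 12^5 mod 19 = 8.
h = q_inv·(m₁ − m₂) mod p = 11·(10 − 8) mod 13 = 9.
m = m₂ + h·q = 8 + 9·19 = 179.

179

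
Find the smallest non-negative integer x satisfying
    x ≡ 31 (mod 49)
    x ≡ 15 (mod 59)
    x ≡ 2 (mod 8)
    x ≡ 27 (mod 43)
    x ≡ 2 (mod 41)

31785498

The moduli are pairwise coprime; N = 49·59·8·43·41 = 40774664.
N/49 = 832136; 832136 ≡ 18 (mod 49); 18·30 ≡ 1, so inverse 30.
N/59 = 691096; 691096 ≡ 29 (mod 59); 29·57 ≡ 1, so inverse 57.
N/8 = 5096833; 5096833 ≡ 1 (mod 8), inverse 1.
N/43 = 948248; 948248 ≡ 12 (mod 43); 12·18 ≡ 1, so inverse 18.
N/41 = 994504; 994504 ≡ 8 (mod 41); 8·36 ≡ 1, so inverse 36.
x ≡ 31·832136·30 + 15·691096·57 + 2·5096833·1 + 27·948248·18 + 2·994504·36 = 1907420042.
1907420042 mod 40774664 = 31785498.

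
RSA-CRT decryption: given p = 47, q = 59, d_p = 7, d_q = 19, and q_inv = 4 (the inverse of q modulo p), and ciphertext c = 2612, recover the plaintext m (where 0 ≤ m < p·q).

m₁ = c^(d_p) mod p: c ≡ 27 (mod 47), and 27^7 mod 47 = 21.
m₂ = c^(d_q) mod q: c ≡ 16 (mod 59), and 16^19 mod 59 = 7.
h = q_inv·(m₁ − m₂) mod p = 4·(21 − 7) mod 47 = 9.
m = m₂ + h·q = 7 + 9·59 = 538.

538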